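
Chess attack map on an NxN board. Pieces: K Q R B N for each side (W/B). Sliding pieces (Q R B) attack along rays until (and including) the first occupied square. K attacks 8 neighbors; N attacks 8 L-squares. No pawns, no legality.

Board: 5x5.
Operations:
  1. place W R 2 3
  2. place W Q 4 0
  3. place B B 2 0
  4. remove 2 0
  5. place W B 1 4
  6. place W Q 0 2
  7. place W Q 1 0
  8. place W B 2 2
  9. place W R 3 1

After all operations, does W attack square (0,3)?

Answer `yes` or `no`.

Answer: yes

Derivation:
Op 1: place WR@(2,3)
Op 2: place WQ@(4,0)
Op 3: place BB@(2,0)
Op 4: remove (2,0)
Op 5: place WB@(1,4)
Op 6: place WQ@(0,2)
Op 7: place WQ@(1,0)
Op 8: place WB@(2,2)
Op 9: place WR@(3,1)
Per-piece attacks for W:
  WQ@(0,2): attacks (0,3) (0,4) (0,1) (0,0) (1,2) (2,2) (1,3) (2,4) (1,1) (2,0) [ray(1,0) blocked at (2,2)]
  WQ@(1,0): attacks (1,1) (1,2) (1,3) (1,4) (2,0) (3,0) (4,0) (0,0) (2,1) (3,2) (4,3) (0,1) [ray(0,1) blocked at (1,4); ray(1,0) blocked at (4,0)]
  WB@(1,4): attacks (2,3) (0,3) [ray(1,-1) blocked at (2,3)]
  WB@(2,2): attacks (3,3) (4,4) (3,1) (1,3) (0,4) (1,1) (0,0) [ray(1,-1) blocked at (3,1)]
  WR@(2,3): attacks (2,4) (2,2) (3,3) (4,3) (1,3) (0,3) [ray(0,-1) blocked at (2,2)]
  WR@(3,1): attacks (3,2) (3,3) (3,4) (3,0) (4,1) (2,1) (1,1) (0,1)
  WQ@(4,0): attacks (4,1) (4,2) (4,3) (4,4) (3,0) (2,0) (1,0) (3,1) [ray(-1,0) blocked at (1,0); ray(-1,1) blocked at (3,1)]
W attacks (0,3): yes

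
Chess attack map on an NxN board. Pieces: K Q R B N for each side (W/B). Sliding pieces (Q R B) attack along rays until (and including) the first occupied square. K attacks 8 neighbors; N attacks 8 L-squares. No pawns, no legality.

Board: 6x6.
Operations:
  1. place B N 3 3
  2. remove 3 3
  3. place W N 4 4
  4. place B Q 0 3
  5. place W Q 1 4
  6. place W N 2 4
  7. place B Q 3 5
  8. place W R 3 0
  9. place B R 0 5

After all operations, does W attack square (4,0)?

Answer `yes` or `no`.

Op 1: place BN@(3,3)
Op 2: remove (3,3)
Op 3: place WN@(4,4)
Op 4: place BQ@(0,3)
Op 5: place WQ@(1,4)
Op 6: place WN@(2,4)
Op 7: place BQ@(3,5)
Op 8: place WR@(3,0)
Op 9: place BR@(0,5)
Per-piece attacks for W:
  WQ@(1,4): attacks (1,5) (1,3) (1,2) (1,1) (1,0) (2,4) (0,4) (2,5) (2,3) (3,2) (4,1) (5,0) (0,5) (0,3) [ray(1,0) blocked at (2,4); ray(-1,1) blocked at (0,5); ray(-1,-1) blocked at (0,3)]
  WN@(2,4): attacks (4,5) (0,5) (3,2) (4,3) (1,2) (0,3)
  WR@(3,0): attacks (3,1) (3,2) (3,3) (3,4) (3,5) (4,0) (5,0) (2,0) (1,0) (0,0) [ray(0,1) blocked at (3,5)]
  WN@(4,4): attacks (2,5) (5,2) (3,2) (2,3)
W attacks (4,0): yes

Answer: yes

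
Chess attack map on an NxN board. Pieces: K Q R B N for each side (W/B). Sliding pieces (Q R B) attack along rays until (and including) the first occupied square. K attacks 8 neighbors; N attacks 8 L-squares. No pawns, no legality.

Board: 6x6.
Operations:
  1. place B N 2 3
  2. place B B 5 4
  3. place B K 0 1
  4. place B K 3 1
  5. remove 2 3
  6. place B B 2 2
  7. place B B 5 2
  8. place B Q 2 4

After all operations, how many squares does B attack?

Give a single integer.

Op 1: place BN@(2,3)
Op 2: place BB@(5,4)
Op 3: place BK@(0,1)
Op 4: place BK@(3,1)
Op 5: remove (2,3)
Op 6: place BB@(2,2)
Op 7: place BB@(5,2)
Op 8: place BQ@(2,4)
Per-piece attacks for B:
  BK@(0,1): attacks (0,2) (0,0) (1,1) (1,2) (1,0)
  BB@(2,2): attacks (3,3) (4,4) (5,5) (3,1) (1,3) (0,4) (1,1) (0,0) [ray(1,-1) blocked at (3,1)]
  BQ@(2,4): attacks (2,5) (2,3) (2,2) (3,4) (4,4) (5,4) (1,4) (0,4) (3,5) (3,3) (4,2) (5,1) (1,5) (1,3) (0,2) [ray(0,-1) blocked at (2,2); ray(1,0) blocked at (5,4)]
  BK@(3,1): attacks (3,2) (3,0) (4,1) (2,1) (4,2) (4,0) (2,2) (2,0)
  BB@(5,2): attacks (4,3) (3,4) (2,5) (4,1) (3,0)
  BB@(5,4): attacks (4,5) (4,3) (3,2) (2,1) (1,0)
Union (29 distinct): (0,0) (0,2) (0,4) (1,0) (1,1) (1,2) (1,3) (1,4) (1,5) (2,0) (2,1) (2,2) (2,3) (2,5) (3,0) (3,1) (3,2) (3,3) (3,4) (3,5) (4,0) (4,1) (4,2) (4,3) (4,4) (4,5) (5,1) (5,4) (5,5)

Answer: 29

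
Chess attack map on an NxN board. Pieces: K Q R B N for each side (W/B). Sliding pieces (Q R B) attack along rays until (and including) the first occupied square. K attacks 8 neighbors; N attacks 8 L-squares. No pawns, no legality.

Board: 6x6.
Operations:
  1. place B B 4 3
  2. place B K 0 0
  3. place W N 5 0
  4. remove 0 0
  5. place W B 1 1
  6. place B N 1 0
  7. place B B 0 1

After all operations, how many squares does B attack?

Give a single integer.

Op 1: place BB@(4,3)
Op 2: place BK@(0,0)
Op 3: place WN@(5,0)
Op 4: remove (0,0)
Op 5: place WB@(1,1)
Op 6: place BN@(1,0)
Op 7: place BB@(0,1)
Per-piece attacks for B:
  BB@(0,1): attacks (1,2) (2,3) (3,4) (4,5) (1,0) [ray(1,-1) blocked at (1,0)]
  BN@(1,0): attacks (2,2) (3,1) (0,2)
  BB@(4,3): attacks (5,4) (5,2) (3,4) (2,5) (3,2) (2,1) (1,0) [ray(-1,-1) blocked at (1,0)]
Union (13 distinct): (0,2) (1,0) (1,2) (2,1) (2,2) (2,3) (2,5) (3,1) (3,2) (3,4) (4,5) (5,2) (5,4)

Answer: 13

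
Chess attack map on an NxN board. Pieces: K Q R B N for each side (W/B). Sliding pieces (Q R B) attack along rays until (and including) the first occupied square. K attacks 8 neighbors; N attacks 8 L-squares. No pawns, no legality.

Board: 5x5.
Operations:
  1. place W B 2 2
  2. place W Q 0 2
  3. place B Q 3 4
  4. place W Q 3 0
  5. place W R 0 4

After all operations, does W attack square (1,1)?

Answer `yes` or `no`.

Op 1: place WB@(2,2)
Op 2: place WQ@(0,2)
Op 3: place BQ@(3,4)
Op 4: place WQ@(3,0)
Op 5: place WR@(0,4)
Per-piece attacks for W:
  WQ@(0,2): attacks (0,3) (0,4) (0,1) (0,0) (1,2) (2,2) (1,3) (2,4) (1,1) (2,0) [ray(0,1) blocked at (0,4); ray(1,0) blocked at (2,2)]
  WR@(0,4): attacks (0,3) (0,2) (1,4) (2,4) (3,4) [ray(0,-1) blocked at (0,2); ray(1,0) blocked at (3,4)]
  WB@(2,2): attacks (3,3) (4,4) (3,1) (4,0) (1,3) (0,4) (1,1) (0,0) [ray(-1,1) blocked at (0,4)]
  WQ@(3,0): attacks (3,1) (3,2) (3,3) (3,4) (4,0) (2,0) (1,0) (0,0) (4,1) (2,1) (1,2) (0,3) [ray(0,1) blocked at (3,4)]
W attacks (1,1): yes

Answer: yes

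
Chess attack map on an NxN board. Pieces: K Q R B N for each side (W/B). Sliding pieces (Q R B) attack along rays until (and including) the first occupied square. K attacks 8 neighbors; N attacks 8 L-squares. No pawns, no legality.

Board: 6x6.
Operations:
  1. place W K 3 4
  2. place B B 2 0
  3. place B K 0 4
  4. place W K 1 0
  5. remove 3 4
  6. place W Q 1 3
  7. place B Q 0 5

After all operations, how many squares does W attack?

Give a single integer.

Op 1: place WK@(3,4)
Op 2: place BB@(2,0)
Op 3: place BK@(0,4)
Op 4: place WK@(1,0)
Op 5: remove (3,4)
Op 6: place WQ@(1,3)
Op 7: place BQ@(0,5)
Per-piece attacks for W:
  WK@(1,0): attacks (1,1) (2,0) (0,0) (2,1) (0,1)
  WQ@(1,3): attacks (1,4) (1,5) (1,2) (1,1) (1,0) (2,3) (3,3) (4,3) (5,3) (0,3) (2,4) (3,5) (2,2) (3,1) (4,0) (0,4) (0,2) [ray(0,-1) blocked at (1,0); ray(-1,1) blocked at (0,4)]
Union (21 distinct): (0,0) (0,1) (0,2) (0,3) (0,4) (1,0) (1,1) (1,2) (1,4) (1,5) (2,0) (2,1) (2,2) (2,3) (2,4) (3,1) (3,3) (3,5) (4,0) (4,3) (5,3)

Answer: 21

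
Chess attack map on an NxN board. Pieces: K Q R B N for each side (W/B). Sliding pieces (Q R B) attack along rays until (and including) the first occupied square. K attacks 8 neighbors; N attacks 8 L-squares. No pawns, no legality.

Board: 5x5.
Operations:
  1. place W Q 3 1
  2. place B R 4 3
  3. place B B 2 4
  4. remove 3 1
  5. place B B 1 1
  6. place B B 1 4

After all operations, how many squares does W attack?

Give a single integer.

Op 1: place WQ@(3,1)
Op 2: place BR@(4,3)
Op 3: place BB@(2,4)
Op 4: remove (3,1)
Op 5: place BB@(1,1)
Op 6: place BB@(1,4)
Per-piece attacks for W:
Union (0 distinct): (none)

Answer: 0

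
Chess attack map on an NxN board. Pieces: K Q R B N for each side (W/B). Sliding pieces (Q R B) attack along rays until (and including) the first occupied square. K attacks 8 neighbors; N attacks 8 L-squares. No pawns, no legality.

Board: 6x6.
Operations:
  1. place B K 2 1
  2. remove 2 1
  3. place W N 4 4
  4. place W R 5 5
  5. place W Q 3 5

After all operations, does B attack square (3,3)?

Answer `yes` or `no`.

Answer: no

Derivation:
Op 1: place BK@(2,1)
Op 2: remove (2,1)
Op 3: place WN@(4,4)
Op 4: place WR@(5,5)
Op 5: place WQ@(3,5)
Per-piece attacks for B:
B attacks (3,3): no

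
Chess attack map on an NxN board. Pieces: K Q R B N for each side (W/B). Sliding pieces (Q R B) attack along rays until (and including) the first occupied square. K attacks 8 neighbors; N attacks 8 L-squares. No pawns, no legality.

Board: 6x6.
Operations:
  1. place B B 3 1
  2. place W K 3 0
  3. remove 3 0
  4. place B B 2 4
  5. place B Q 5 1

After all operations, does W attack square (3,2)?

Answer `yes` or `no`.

Op 1: place BB@(3,1)
Op 2: place WK@(3,0)
Op 3: remove (3,0)
Op 4: place BB@(2,4)
Op 5: place BQ@(5,1)
Per-piece attacks for W:
W attacks (3,2): no

Answer: no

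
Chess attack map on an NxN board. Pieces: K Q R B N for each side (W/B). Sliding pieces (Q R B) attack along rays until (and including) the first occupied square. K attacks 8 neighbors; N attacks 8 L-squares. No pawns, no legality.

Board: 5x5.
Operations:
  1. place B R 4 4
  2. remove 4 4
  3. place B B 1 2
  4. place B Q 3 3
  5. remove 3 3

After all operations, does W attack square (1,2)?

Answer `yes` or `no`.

Answer: no

Derivation:
Op 1: place BR@(4,4)
Op 2: remove (4,4)
Op 3: place BB@(1,2)
Op 4: place BQ@(3,3)
Op 5: remove (3,3)
Per-piece attacks for W:
W attacks (1,2): no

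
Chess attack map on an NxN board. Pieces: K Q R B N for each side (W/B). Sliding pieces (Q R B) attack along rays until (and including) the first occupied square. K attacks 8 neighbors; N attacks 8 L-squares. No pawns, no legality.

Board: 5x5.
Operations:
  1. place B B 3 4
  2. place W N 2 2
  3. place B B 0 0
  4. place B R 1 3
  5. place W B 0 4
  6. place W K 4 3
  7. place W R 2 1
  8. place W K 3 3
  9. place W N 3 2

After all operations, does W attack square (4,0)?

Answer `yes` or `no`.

Op 1: place BB@(3,4)
Op 2: place WN@(2,2)
Op 3: place BB@(0,0)
Op 4: place BR@(1,3)
Op 5: place WB@(0,4)
Op 6: place WK@(4,3)
Op 7: place WR@(2,1)
Op 8: place WK@(3,3)
Op 9: place WN@(3,2)
Per-piece attacks for W:
  WB@(0,4): attacks (1,3) [ray(1,-1) blocked at (1,3)]
  WR@(2,1): attacks (2,2) (2,0) (3,1) (4,1) (1,1) (0,1) [ray(0,1) blocked at (2,2)]
  WN@(2,2): attacks (3,4) (4,3) (1,4) (0,3) (3,0) (4,1) (1,0) (0,1)
  WN@(3,2): attacks (4,4) (2,4) (1,3) (4,0) (2,0) (1,1)
  WK@(3,3): attacks (3,4) (3,2) (4,3) (2,3) (4,4) (4,2) (2,4) (2,2)
  WK@(4,3): attacks (4,4) (4,2) (3,3) (3,4) (3,2)
W attacks (4,0): yes

Answer: yes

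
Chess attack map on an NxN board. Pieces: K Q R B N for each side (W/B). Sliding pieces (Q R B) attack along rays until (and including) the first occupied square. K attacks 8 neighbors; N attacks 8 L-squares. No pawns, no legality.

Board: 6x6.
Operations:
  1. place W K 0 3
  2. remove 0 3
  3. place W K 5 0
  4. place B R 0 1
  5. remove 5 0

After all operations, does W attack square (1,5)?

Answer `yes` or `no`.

Answer: no

Derivation:
Op 1: place WK@(0,3)
Op 2: remove (0,3)
Op 3: place WK@(5,0)
Op 4: place BR@(0,1)
Op 5: remove (5,0)
Per-piece attacks for W:
W attacks (1,5): no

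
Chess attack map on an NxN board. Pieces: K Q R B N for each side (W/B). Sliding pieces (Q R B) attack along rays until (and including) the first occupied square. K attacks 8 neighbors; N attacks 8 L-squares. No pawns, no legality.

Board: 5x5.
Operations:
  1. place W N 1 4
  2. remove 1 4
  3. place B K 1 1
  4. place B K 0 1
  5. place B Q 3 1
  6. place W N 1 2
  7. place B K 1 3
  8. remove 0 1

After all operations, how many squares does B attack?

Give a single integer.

Op 1: place WN@(1,4)
Op 2: remove (1,4)
Op 3: place BK@(1,1)
Op 4: place BK@(0,1)
Op 5: place BQ@(3,1)
Op 6: place WN@(1,2)
Op 7: place BK@(1,3)
Op 8: remove (0,1)
Per-piece attacks for B:
  BK@(1,1): attacks (1,2) (1,0) (2,1) (0,1) (2,2) (2,0) (0,2) (0,0)
  BK@(1,3): attacks (1,4) (1,2) (2,3) (0,3) (2,4) (2,2) (0,4) (0,2)
  BQ@(3,1): attacks (3,2) (3,3) (3,4) (3,0) (4,1) (2,1) (1,1) (4,2) (4,0) (2,2) (1,3) (2,0) [ray(-1,0) blocked at (1,1); ray(-1,1) blocked at (1,3)]
Union (22 distinct): (0,0) (0,1) (0,2) (0,3) (0,4) (1,0) (1,1) (1,2) (1,3) (1,4) (2,0) (2,1) (2,2) (2,3) (2,4) (3,0) (3,2) (3,3) (3,4) (4,0) (4,1) (4,2)

Answer: 22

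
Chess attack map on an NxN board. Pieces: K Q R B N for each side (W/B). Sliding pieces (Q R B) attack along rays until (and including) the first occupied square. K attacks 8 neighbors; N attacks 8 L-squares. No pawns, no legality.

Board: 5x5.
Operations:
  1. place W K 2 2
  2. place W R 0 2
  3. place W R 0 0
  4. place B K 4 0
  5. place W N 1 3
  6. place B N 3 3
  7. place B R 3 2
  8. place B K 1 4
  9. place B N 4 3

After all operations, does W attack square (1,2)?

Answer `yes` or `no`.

Answer: yes

Derivation:
Op 1: place WK@(2,2)
Op 2: place WR@(0,2)
Op 3: place WR@(0,0)
Op 4: place BK@(4,0)
Op 5: place WN@(1,3)
Op 6: place BN@(3,3)
Op 7: place BR@(3,2)
Op 8: place BK@(1,4)
Op 9: place BN@(4,3)
Per-piece attacks for W:
  WR@(0,0): attacks (0,1) (0,2) (1,0) (2,0) (3,0) (4,0) [ray(0,1) blocked at (0,2); ray(1,0) blocked at (4,0)]
  WR@(0,2): attacks (0,3) (0,4) (0,1) (0,0) (1,2) (2,2) [ray(0,-1) blocked at (0,0); ray(1,0) blocked at (2,2)]
  WN@(1,3): attacks (3,4) (2,1) (3,2) (0,1)
  WK@(2,2): attacks (2,3) (2,1) (3,2) (1,2) (3,3) (3,1) (1,3) (1,1)
W attacks (1,2): yes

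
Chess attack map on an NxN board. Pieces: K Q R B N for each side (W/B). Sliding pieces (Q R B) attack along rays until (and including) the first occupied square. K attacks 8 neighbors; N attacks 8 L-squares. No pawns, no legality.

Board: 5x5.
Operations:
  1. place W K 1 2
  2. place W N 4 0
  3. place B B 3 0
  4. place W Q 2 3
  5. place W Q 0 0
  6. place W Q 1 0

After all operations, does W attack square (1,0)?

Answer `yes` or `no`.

Answer: yes

Derivation:
Op 1: place WK@(1,2)
Op 2: place WN@(4,0)
Op 3: place BB@(3,0)
Op 4: place WQ@(2,3)
Op 5: place WQ@(0,0)
Op 6: place WQ@(1,0)
Per-piece attacks for W:
  WQ@(0,0): attacks (0,1) (0,2) (0,3) (0,4) (1,0) (1,1) (2,2) (3,3) (4,4) [ray(1,0) blocked at (1,0)]
  WQ@(1,0): attacks (1,1) (1,2) (2,0) (3,0) (0,0) (2,1) (3,2) (4,3) (0,1) [ray(0,1) blocked at (1,2); ray(1,0) blocked at (3,0); ray(-1,0) blocked at (0,0)]
  WK@(1,2): attacks (1,3) (1,1) (2,2) (0,2) (2,3) (2,1) (0,3) (0,1)
  WQ@(2,3): attacks (2,4) (2,2) (2,1) (2,0) (3,3) (4,3) (1,3) (0,3) (3,4) (3,2) (4,1) (1,4) (1,2) [ray(-1,-1) blocked at (1,2)]
  WN@(4,0): attacks (3,2) (2,1)
W attacks (1,0): yes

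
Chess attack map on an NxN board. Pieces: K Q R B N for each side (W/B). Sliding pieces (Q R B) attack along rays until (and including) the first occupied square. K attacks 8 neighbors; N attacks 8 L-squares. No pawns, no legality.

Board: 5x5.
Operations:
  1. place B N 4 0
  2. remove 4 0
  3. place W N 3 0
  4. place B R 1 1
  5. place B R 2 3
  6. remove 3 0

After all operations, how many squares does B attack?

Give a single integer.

Answer: 14

Derivation:
Op 1: place BN@(4,0)
Op 2: remove (4,0)
Op 3: place WN@(3,0)
Op 4: place BR@(1,1)
Op 5: place BR@(2,3)
Op 6: remove (3,0)
Per-piece attacks for B:
  BR@(1,1): attacks (1,2) (1,3) (1,4) (1,0) (2,1) (3,1) (4,1) (0,1)
  BR@(2,3): attacks (2,4) (2,2) (2,1) (2,0) (3,3) (4,3) (1,3) (0,3)
Union (14 distinct): (0,1) (0,3) (1,0) (1,2) (1,3) (1,4) (2,0) (2,1) (2,2) (2,4) (3,1) (3,3) (4,1) (4,3)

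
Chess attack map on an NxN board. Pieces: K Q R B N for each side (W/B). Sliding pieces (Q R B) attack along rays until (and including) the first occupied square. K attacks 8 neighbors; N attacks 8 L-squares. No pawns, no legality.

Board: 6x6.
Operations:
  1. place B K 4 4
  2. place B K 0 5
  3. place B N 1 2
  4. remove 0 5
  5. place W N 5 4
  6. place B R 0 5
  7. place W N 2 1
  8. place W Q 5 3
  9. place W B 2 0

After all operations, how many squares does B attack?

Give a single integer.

Answer: 18

Derivation:
Op 1: place BK@(4,4)
Op 2: place BK@(0,5)
Op 3: place BN@(1,2)
Op 4: remove (0,5)
Op 5: place WN@(5,4)
Op 6: place BR@(0,5)
Op 7: place WN@(2,1)
Op 8: place WQ@(5,3)
Op 9: place WB@(2,0)
Per-piece attacks for B:
  BR@(0,5): attacks (0,4) (0,3) (0,2) (0,1) (0,0) (1,5) (2,5) (3,5) (4,5) (5,5)
  BN@(1,2): attacks (2,4) (3,3) (0,4) (2,0) (3,1) (0,0)
  BK@(4,4): attacks (4,5) (4,3) (5,4) (3,4) (5,5) (5,3) (3,5) (3,3)
Union (18 distinct): (0,0) (0,1) (0,2) (0,3) (0,4) (1,5) (2,0) (2,4) (2,5) (3,1) (3,3) (3,4) (3,5) (4,3) (4,5) (5,3) (5,4) (5,5)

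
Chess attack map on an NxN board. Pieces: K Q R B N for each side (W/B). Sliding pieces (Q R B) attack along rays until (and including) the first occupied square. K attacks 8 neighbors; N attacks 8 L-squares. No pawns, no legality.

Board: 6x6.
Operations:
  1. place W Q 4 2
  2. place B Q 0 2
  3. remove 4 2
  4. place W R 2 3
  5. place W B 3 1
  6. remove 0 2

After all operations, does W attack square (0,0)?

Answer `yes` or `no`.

Op 1: place WQ@(4,2)
Op 2: place BQ@(0,2)
Op 3: remove (4,2)
Op 4: place WR@(2,3)
Op 5: place WB@(3,1)
Op 6: remove (0,2)
Per-piece attacks for W:
  WR@(2,3): attacks (2,4) (2,5) (2,2) (2,1) (2,0) (3,3) (4,3) (5,3) (1,3) (0,3)
  WB@(3,1): attacks (4,2) (5,3) (4,0) (2,2) (1,3) (0,4) (2,0)
W attacks (0,0): no

Answer: no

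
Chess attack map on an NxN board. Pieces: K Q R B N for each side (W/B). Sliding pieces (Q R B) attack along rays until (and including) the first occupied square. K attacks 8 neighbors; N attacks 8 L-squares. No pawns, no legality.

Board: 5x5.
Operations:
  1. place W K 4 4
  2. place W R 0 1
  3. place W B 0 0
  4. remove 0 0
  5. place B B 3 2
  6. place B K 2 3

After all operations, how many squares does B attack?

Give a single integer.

Op 1: place WK@(4,4)
Op 2: place WR@(0,1)
Op 3: place WB@(0,0)
Op 4: remove (0,0)
Op 5: place BB@(3,2)
Op 6: place BK@(2,3)
Per-piece attacks for B:
  BK@(2,3): attacks (2,4) (2,2) (3,3) (1,3) (3,4) (3,2) (1,4) (1,2)
  BB@(3,2): attacks (4,3) (4,1) (2,3) (2,1) (1,0) [ray(-1,1) blocked at (2,3)]
Union (13 distinct): (1,0) (1,2) (1,3) (1,4) (2,1) (2,2) (2,3) (2,4) (3,2) (3,3) (3,4) (4,1) (4,3)

Answer: 13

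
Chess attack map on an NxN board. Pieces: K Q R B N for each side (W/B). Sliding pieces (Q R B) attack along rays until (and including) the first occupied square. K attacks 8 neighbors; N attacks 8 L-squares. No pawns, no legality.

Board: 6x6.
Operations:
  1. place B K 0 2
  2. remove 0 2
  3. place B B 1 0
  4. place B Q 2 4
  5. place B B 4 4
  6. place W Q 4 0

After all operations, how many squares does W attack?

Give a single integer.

Answer: 13

Derivation:
Op 1: place BK@(0,2)
Op 2: remove (0,2)
Op 3: place BB@(1,0)
Op 4: place BQ@(2,4)
Op 5: place BB@(4,4)
Op 6: place WQ@(4,0)
Per-piece attacks for W:
  WQ@(4,0): attacks (4,1) (4,2) (4,3) (4,4) (5,0) (3,0) (2,0) (1,0) (5,1) (3,1) (2,2) (1,3) (0,4) [ray(0,1) blocked at (4,4); ray(-1,0) blocked at (1,0)]
Union (13 distinct): (0,4) (1,0) (1,3) (2,0) (2,2) (3,0) (3,1) (4,1) (4,2) (4,3) (4,4) (5,0) (5,1)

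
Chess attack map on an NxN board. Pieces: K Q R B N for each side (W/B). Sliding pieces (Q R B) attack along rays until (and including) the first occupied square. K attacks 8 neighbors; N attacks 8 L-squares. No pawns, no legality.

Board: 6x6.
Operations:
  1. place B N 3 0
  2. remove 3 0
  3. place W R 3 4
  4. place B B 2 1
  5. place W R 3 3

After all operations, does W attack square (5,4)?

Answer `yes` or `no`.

Op 1: place BN@(3,0)
Op 2: remove (3,0)
Op 3: place WR@(3,4)
Op 4: place BB@(2,1)
Op 5: place WR@(3,3)
Per-piece attacks for W:
  WR@(3,3): attacks (3,4) (3,2) (3,1) (3,0) (4,3) (5,3) (2,3) (1,3) (0,3) [ray(0,1) blocked at (3,4)]
  WR@(3,4): attacks (3,5) (3,3) (4,4) (5,4) (2,4) (1,4) (0,4) [ray(0,-1) blocked at (3,3)]
W attacks (5,4): yes

Answer: yes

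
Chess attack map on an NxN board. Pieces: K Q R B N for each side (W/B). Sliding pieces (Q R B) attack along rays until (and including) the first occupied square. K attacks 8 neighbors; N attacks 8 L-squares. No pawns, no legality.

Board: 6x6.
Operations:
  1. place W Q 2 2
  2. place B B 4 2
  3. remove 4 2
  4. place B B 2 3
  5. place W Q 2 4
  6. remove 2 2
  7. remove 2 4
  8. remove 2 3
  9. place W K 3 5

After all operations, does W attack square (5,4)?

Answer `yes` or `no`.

Op 1: place WQ@(2,2)
Op 2: place BB@(4,2)
Op 3: remove (4,2)
Op 4: place BB@(2,3)
Op 5: place WQ@(2,4)
Op 6: remove (2,2)
Op 7: remove (2,4)
Op 8: remove (2,3)
Op 9: place WK@(3,5)
Per-piece attacks for W:
  WK@(3,5): attacks (3,4) (4,5) (2,5) (4,4) (2,4)
W attacks (5,4): no

Answer: no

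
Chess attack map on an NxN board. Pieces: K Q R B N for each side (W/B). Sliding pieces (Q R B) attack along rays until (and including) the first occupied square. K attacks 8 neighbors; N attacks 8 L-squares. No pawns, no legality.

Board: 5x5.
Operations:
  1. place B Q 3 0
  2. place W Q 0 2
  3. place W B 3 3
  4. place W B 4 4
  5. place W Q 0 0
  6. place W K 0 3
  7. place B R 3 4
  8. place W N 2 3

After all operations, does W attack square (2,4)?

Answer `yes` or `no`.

Op 1: place BQ@(3,0)
Op 2: place WQ@(0,2)
Op 3: place WB@(3,3)
Op 4: place WB@(4,4)
Op 5: place WQ@(0,0)
Op 6: place WK@(0,3)
Op 7: place BR@(3,4)
Op 8: place WN@(2,3)
Per-piece attacks for W:
  WQ@(0,0): attacks (0,1) (0,2) (1,0) (2,0) (3,0) (1,1) (2,2) (3,3) [ray(0,1) blocked at (0,2); ray(1,0) blocked at (3,0); ray(1,1) blocked at (3,3)]
  WQ@(0,2): attacks (0,3) (0,1) (0,0) (1,2) (2,2) (3,2) (4,2) (1,3) (2,4) (1,1) (2,0) [ray(0,1) blocked at (0,3); ray(0,-1) blocked at (0,0)]
  WK@(0,3): attacks (0,4) (0,2) (1,3) (1,4) (1,2)
  WN@(2,3): attacks (4,4) (0,4) (3,1) (4,2) (1,1) (0,2)
  WB@(3,3): attacks (4,4) (4,2) (2,4) (2,2) (1,1) (0,0) [ray(1,1) blocked at (4,4); ray(-1,-1) blocked at (0,0)]
  WB@(4,4): attacks (3,3) [ray(-1,-1) blocked at (3,3)]
W attacks (2,4): yes

Answer: yes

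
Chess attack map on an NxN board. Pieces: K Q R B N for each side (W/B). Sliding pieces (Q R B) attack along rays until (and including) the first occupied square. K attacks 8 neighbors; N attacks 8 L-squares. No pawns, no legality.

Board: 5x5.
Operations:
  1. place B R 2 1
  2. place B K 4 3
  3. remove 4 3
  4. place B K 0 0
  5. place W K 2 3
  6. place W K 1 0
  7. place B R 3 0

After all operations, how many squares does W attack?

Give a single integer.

Op 1: place BR@(2,1)
Op 2: place BK@(4,3)
Op 3: remove (4,3)
Op 4: place BK@(0,0)
Op 5: place WK@(2,3)
Op 6: place WK@(1,0)
Op 7: place BR@(3,0)
Per-piece attacks for W:
  WK@(1,0): attacks (1,1) (2,0) (0,0) (2,1) (0,1)
  WK@(2,3): attacks (2,4) (2,2) (3,3) (1,3) (3,4) (3,2) (1,4) (1,2)
Union (13 distinct): (0,0) (0,1) (1,1) (1,2) (1,3) (1,4) (2,0) (2,1) (2,2) (2,4) (3,2) (3,3) (3,4)

Answer: 13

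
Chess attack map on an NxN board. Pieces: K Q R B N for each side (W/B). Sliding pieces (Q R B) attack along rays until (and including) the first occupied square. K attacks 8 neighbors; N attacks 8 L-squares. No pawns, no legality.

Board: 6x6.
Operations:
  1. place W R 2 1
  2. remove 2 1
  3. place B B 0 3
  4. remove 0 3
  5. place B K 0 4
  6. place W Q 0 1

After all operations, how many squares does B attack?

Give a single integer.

Answer: 5

Derivation:
Op 1: place WR@(2,1)
Op 2: remove (2,1)
Op 3: place BB@(0,3)
Op 4: remove (0,3)
Op 5: place BK@(0,4)
Op 6: place WQ@(0,1)
Per-piece attacks for B:
  BK@(0,4): attacks (0,5) (0,3) (1,4) (1,5) (1,3)
Union (5 distinct): (0,3) (0,5) (1,3) (1,4) (1,5)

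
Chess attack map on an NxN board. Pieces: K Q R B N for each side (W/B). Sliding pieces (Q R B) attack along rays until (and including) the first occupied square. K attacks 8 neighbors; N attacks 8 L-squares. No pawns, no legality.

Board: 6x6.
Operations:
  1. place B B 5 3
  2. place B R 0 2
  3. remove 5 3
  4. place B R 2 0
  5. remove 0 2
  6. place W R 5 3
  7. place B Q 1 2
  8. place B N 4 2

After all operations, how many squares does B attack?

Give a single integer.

Op 1: place BB@(5,3)
Op 2: place BR@(0,2)
Op 3: remove (5,3)
Op 4: place BR@(2,0)
Op 5: remove (0,2)
Op 6: place WR@(5,3)
Op 7: place BQ@(1,2)
Op 8: place BN@(4,2)
Per-piece attacks for B:
  BQ@(1,2): attacks (1,3) (1,4) (1,5) (1,1) (1,0) (2,2) (3,2) (4,2) (0,2) (2,3) (3,4) (4,5) (2,1) (3,0) (0,3) (0,1) [ray(1,0) blocked at (4,2)]
  BR@(2,0): attacks (2,1) (2,2) (2,3) (2,4) (2,5) (3,0) (4,0) (5,0) (1,0) (0,0)
  BN@(4,2): attacks (5,4) (3,4) (2,3) (5,0) (3,0) (2,1)
Union (22 distinct): (0,0) (0,1) (0,2) (0,3) (1,0) (1,1) (1,3) (1,4) (1,5) (2,1) (2,2) (2,3) (2,4) (2,5) (3,0) (3,2) (3,4) (4,0) (4,2) (4,5) (5,0) (5,4)

Answer: 22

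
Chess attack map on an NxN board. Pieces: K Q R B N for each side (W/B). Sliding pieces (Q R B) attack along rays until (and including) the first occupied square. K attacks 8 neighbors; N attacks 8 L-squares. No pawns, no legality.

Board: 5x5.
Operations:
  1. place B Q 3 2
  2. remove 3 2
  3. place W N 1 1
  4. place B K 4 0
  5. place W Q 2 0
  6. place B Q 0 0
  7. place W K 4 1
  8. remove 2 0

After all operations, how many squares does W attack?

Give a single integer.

Answer: 7

Derivation:
Op 1: place BQ@(3,2)
Op 2: remove (3,2)
Op 3: place WN@(1,1)
Op 4: place BK@(4,0)
Op 5: place WQ@(2,0)
Op 6: place BQ@(0,0)
Op 7: place WK@(4,1)
Op 8: remove (2,0)
Per-piece attacks for W:
  WN@(1,1): attacks (2,3) (3,2) (0,3) (3,0)
  WK@(4,1): attacks (4,2) (4,0) (3,1) (3,2) (3,0)
Union (7 distinct): (0,3) (2,3) (3,0) (3,1) (3,2) (4,0) (4,2)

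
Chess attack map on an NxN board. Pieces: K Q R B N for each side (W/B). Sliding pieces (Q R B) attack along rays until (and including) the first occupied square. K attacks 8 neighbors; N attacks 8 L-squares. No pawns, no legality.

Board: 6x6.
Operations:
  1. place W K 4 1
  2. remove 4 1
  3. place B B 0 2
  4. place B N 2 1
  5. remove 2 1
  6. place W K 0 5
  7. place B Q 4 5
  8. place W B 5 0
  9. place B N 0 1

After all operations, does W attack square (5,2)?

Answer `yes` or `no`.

Answer: no

Derivation:
Op 1: place WK@(4,1)
Op 2: remove (4,1)
Op 3: place BB@(0,2)
Op 4: place BN@(2,1)
Op 5: remove (2,1)
Op 6: place WK@(0,5)
Op 7: place BQ@(4,5)
Op 8: place WB@(5,0)
Op 9: place BN@(0,1)
Per-piece attacks for W:
  WK@(0,5): attacks (0,4) (1,5) (1,4)
  WB@(5,0): attacks (4,1) (3,2) (2,3) (1,4) (0,5) [ray(-1,1) blocked at (0,5)]
W attacks (5,2): no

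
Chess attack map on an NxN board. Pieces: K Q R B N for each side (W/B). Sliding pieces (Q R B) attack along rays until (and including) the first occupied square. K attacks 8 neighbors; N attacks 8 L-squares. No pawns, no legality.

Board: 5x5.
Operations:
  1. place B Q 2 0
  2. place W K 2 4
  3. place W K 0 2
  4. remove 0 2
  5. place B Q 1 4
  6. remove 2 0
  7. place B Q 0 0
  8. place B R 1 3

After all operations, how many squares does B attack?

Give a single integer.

Op 1: place BQ@(2,0)
Op 2: place WK@(2,4)
Op 3: place WK@(0,2)
Op 4: remove (0,2)
Op 5: place BQ@(1,4)
Op 6: remove (2,0)
Op 7: place BQ@(0,0)
Op 8: place BR@(1,3)
Per-piece attacks for B:
  BQ@(0,0): attacks (0,1) (0,2) (0,3) (0,4) (1,0) (2,0) (3,0) (4,0) (1,1) (2,2) (3,3) (4,4)
  BR@(1,3): attacks (1,4) (1,2) (1,1) (1,0) (2,3) (3,3) (4,3) (0,3) [ray(0,1) blocked at (1,4)]
  BQ@(1,4): attacks (1,3) (2,4) (0,4) (2,3) (3,2) (4,1) (0,3) [ray(0,-1) blocked at (1,3); ray(1,0) blocked at (2,4)]
Union (20 distinct): (0,1) (0,2) (0,3) (0,4) (1,0) (1,1) (1,2) (1,3) (1,4) (2,0) (2,2) (2,3) (2,4) (3,0) (3,2) (3,3) (4,0) (4,1) (4,3) (4,4)

Answer: 20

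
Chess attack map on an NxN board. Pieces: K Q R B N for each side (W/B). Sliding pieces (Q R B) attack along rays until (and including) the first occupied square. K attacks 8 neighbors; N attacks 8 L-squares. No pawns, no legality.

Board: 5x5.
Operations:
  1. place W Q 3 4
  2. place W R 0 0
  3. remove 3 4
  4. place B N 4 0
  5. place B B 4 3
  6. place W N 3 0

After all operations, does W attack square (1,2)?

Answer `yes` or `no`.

Op 1: place WQ@(3,4)
Op 2: place WR@(0,0)
Op 3: remove (3,4)
Op 4: place BN@(4,0)
Op 5: place BB@(4,3)
Op 6: place WN@(3,0)
Per-piece attacks for W:
  WR@(0,0): attacks (0,1) (0,2) (0,3) (0,4) (1,0) (2,0) (3,0) [ray(1,0) blocked at (3,0)]
  WN@(3,0): attacks (4,2) (2,2) (1,1)
W attacks (1,2): no

Answer: no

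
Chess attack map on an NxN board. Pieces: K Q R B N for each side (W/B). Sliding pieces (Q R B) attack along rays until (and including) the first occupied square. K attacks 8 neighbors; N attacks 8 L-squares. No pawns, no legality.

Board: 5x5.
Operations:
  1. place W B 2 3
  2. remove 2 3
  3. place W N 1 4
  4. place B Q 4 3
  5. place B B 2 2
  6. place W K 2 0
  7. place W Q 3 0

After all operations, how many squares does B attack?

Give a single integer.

Answer: 16

Derivation:
Op 1: place WB@(2,3)
Op 2: remove (2,3)
Op 3: place WN@(1,4)
Op 4: place BQ@(4,3)
Op 5: place BB@(2,2)
Op 6: place WK@(2,0)
Op 7: place WQ@(3,0)
Per-piece attacks for B:
  BB@(2,2): attacks (3,3) (4,4) (3,1) (4,0) (1,3) (0,4) (1,1) (0,0)
  BQ@(4,3): attacks (4,4) (4,2) (4,1) (4,0) (3,3) (2,3) (1,3) (0,3) (3,4) (3,2) (2,1) (1,0)
Union (16 distinct): (0,0) (0,3) (0,4) (1,0) (1,1) (1,3) (2,1) (2,3) (3,1) (3,2) (3,3) (3,4) (4,0) (4,1) (4,2) (4,4)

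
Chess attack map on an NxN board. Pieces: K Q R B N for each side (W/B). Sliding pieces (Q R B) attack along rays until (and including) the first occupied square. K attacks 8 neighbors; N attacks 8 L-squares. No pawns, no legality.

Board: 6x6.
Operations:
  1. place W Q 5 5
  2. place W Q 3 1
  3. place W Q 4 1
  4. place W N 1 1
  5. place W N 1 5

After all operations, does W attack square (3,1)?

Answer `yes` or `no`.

Op 1: place WQ@(5,5)
Op 2: place WQ@(3,1)
Op 3: place WQ@(4,1)
Op 4: place WN@(1,1)
Op 5: place WN@(1,5)
Per-piece attacks for W:
  WN@(1,1): attacks (2,3) (3,2) (0,3) (3,0)
  WN@(1,5): attacks (2,3) (3,4) (0,3)
  WQ@(3,1): attacks (3,2) (3,3) (3,4) (3,5) (3,0) (4,1) (2,1) (1,1) (4,2) (5,3) (4,0) (2,2) (1,3) (0,4) (2,0) [ray(1,0) blocked at (4,1); ray(-1,0) blocked at (1,1)]
  WQ@(4,1): attacks (4,2) (4,3) (4,4) (4,5) (4,0) (5,1) (3,1) (5,2) (5,0) (3,2) (2,3) (1,4) (0,5) (3,0) [ray(-1,0) blocked at (3,1)]
  WQ@(5,5): attacks (5,4) (5,3) (5,2) (5,1) (5,0) (4,5) (3,5) (2,5) (1,5) (4,4) (3,3) (2,2) (1,1) [ray(-1,0) blocked at (1,5); ray(-1,-1) blocked at (1,1)]
W attacks (3,1): yes

Answer: yes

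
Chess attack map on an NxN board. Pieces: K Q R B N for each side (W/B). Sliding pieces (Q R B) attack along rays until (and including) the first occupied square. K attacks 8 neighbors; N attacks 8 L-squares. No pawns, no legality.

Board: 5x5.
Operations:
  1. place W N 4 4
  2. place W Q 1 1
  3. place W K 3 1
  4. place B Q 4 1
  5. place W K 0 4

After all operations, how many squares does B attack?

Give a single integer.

Answer: 9

Derivation:
Op 1: place WN@(4,4)
Op 2: place WQ@(1,1)
Op 3: place WK@(3,1)
Op 4: place BQ@(4,1)
Op 5: place WK@(0,4)
Per-piece attacks for B:
  BQ@(4,1): attacks (4,2) (4,3) (4,4) (4,0) (3,1) (3,2) (2,3) (1,4) (3,0) [ray(0,1) blocked at (4,4); ray(-1,0) blocked at (3,1)]
Union (9 distinct): (1,4) (2,3) (3,0) (3,1) (3,2) (4,0) (4,2) (4,3) (4,4)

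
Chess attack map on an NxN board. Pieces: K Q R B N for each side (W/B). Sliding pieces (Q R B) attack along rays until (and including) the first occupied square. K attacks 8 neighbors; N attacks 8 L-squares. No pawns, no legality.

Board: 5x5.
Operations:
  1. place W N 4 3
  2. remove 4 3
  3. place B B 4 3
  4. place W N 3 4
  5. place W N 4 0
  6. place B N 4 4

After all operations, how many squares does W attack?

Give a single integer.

Op 1: place WN@(4,3)
Op 2: remove (4,3)
Op 3: place BB@(4,3)
Op 4: place WN@(3,4)
Op 5: place WN@(4,0)
Op 6: place BN@(4,4)
Per-piece attacks for W:
  WN@(3,4): attacks (4,2) (2,2) (1,3)
  WN@(4,0): attacks (3,2) (2,1)
Union (5 distinct): (1,3) (2,1) (2,2) (3,2) (4,2)

Answer: 5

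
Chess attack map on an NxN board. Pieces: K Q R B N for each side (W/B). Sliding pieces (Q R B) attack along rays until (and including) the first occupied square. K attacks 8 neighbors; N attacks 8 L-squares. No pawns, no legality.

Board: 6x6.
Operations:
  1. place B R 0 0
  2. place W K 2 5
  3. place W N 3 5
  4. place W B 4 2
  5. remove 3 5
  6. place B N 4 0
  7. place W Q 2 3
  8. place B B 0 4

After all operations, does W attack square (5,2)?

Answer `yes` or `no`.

Op 1: place BR@(0,0)
Op 2: place WK@(2,5)
Op 3: place WN@(3,5)
Op 4: place WB@(4,2)
Op 5: remove (3,5)
Op 6: place BN@(4,0)
Op 7: place WQ@(2,3)
Op 8: place BB@(0,4)
Per-piece attacks for W:
  WQ@(2,3): attacks (2,4) (2,5) (2,2) (2,1) (2,0) (3,3) (4,3) (5,3) (1,3) (0,3) (3,4) (4,5) (3,2) (4,1) (5,0) (1,4) (0,5) (1,2) (0,1) [ray(0,1) blocked at (2,5)]
  WK@(2,5): attacks (2,4) (3,5) (1,5) (3,4) (1,4)
  WB@(4,2): attacks (5,3) (5,1) (3,3) (2,4) (1,5) (3,1) (2,0)
W attacks (5,2): no

Answer: no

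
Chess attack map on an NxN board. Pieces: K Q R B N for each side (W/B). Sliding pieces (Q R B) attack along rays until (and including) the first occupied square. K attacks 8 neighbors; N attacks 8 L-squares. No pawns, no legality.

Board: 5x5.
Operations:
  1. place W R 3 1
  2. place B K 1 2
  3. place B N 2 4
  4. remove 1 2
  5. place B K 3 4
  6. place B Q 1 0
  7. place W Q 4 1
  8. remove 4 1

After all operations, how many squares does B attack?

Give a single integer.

Answer: 17

Derivation:
Op 1: place WR@(3,1)
Op 2: place BK@(1,2)
Op 3: place BN@(2,4)
Op 4: remove (1,2)
Op 5: place BK@(3,4)
Op 6: place BQ@(1,0)
Op 7: place WQ@(4,1)
Op 8: remove (4,1)
Per-piece attacks for B:
  BQ@(1,0): attacks (1,1) (1,2) (1,3) (1,4) (2,0) (3,0) (4,0) (0,0) (2,1) (3,2) (4,3) (0,1)
  BN@(2,4): attacks (3,2) (4,3) (1,2) (0,3)
  BK@(3,4): attacks (3,3) (4,4) (2,4) (4,3) (2,3)
Union (17 distinct): (0,0) (0,1) (0,3) (1,1) (1,2) (1,3) (1,4) (2,0) (2,1) (2,3) (2,4) (3,0) (3,2) (3,3) (4,0) (4,3) (4,4)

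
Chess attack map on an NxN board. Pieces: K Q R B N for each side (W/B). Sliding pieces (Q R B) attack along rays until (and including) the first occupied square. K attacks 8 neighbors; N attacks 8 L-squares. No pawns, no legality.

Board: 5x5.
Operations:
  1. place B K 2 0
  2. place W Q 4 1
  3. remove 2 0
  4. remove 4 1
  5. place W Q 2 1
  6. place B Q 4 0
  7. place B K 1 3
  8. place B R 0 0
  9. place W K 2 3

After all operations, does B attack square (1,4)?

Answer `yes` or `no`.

Answer: yes

Derivation:
Op 1: place BK@(2,0)
Op 2: place WQ@(4,1)
Op 3: remove (2,0)
Op 4: remove (4,1)
Op 5: place WQ@(2,1)
Op 6: place BQ@(4,0)
Op 7: place BK@(1,3)
Op 8: place BR@(0,0)
Op 9: place WK@(2,3)
Per-piece attacks for B:
  BR@(0,0): attacks (0,1) (0,2) (0,3) (0,4) (1,0) (2,0) (3,0) (4,0) [ray(1,0) blocked at (4,0)]
  BK@(1,3): attacks (1,4) (1,2) (2,3) (0,3) (2,4) (2,2) (0,4) (0,2)
  BQ@(4,0): attacks (4,1) (4,2) (4,3) (4,4) (3,0) (2,0) (1,0) (0,0) (3,1) (2,2) (1,3) [ray(-1,0) blocked at (0,0); ray(-1,1) blocked at (1,3)]
B attacks (1,4): yes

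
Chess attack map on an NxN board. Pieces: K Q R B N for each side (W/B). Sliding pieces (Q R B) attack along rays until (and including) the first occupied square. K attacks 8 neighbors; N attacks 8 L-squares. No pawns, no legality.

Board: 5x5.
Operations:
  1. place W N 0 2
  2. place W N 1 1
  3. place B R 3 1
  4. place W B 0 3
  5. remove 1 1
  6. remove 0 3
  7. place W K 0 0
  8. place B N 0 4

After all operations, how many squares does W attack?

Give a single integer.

Answer: 6

Derivation:
Op 1: place WN@(0,2)
Op 2: place WN@(1,1)
Op 3: place BR@(3,1)
Op 4: place WB@(0,3)
Op 5: remove (1,1)
Op 6: remove (0,3)
Op 7: place WK@(0,0)
Op 8: place BN@(0,4)
Per-piece attacks for W:
  WK@(0,0): attacks (0,1) (1,0) (1,1)
  WN@(0,2): attacks (1,4) (2,3) (1,0) (2,1)
Union (6 distinct): (0,1) (1,0) (1,1) (1,4) (2,1) (2,3)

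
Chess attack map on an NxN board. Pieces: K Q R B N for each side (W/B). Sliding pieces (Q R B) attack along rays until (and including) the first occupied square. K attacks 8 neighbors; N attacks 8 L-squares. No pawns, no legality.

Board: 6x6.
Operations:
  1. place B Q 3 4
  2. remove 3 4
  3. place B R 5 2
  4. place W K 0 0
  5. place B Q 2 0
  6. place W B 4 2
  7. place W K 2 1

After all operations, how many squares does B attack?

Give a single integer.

Op 1: place BQ@(3,4)
Op 2: remove (3,4)
Op 3: place BR@(5,2)
Op 4: place WK@(0,0)
Op 5: place BQ@(2,0)
Op 6: place WB@(4,2)
Op 7: place WK@(2,1)
Per-piece attacks for B:
  BQ@(2,0): attacks (2,1) (3,0) (4,0) (5,0) (1,0) (0,0) (3,1) (4,2) (1,1) (0,2) [ray(0,1) blocked at (2,1); ray(-1,0) blocked at (0,0); ray(1,1) blocked at (4,2)]
  BR@(5,2): attacks (5,3) (5,4) (5,5) (5,1) (5,0) (4,2) [ray(-1,0) blocked at (4,2)]
Union (14 distinct): (0,0) (0,2) (1,0) (1,1) (2,1) (3,0) (3,1) (4,0) (4,2) (5,0) (5,1) (5,3) (5,4) (5,5)

Answer: 14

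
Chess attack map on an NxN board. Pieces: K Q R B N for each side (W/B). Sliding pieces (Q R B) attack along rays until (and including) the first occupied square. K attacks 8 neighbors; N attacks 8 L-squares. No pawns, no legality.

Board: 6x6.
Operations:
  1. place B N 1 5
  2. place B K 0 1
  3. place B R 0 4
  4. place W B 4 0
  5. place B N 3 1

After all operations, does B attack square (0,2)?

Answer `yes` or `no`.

Answer: yes

Derivation:
Op 1: place BN@(1,5)
Op 2: place BK@(0,1)
Op 3: place BR@(0,4)
Op 4: place WB@(4,0)
Op 5: place BN@(3,1)
Per-piece attacks for B:
  BK@(0,1): attacks (0,2) (0,0) (1,1) (1,2) (1,0)
  BR@(0,4): attacks (0,5) (0,3) (0,2) (0,1) (1,4) (2,4) (3,4) (4,4) (5,4) [ray(0,-1) blocked at (0,1)]
  BN@(1,5): attacks (2,3) (3,4) (0,3)
  BN@(3,1): attacks (4,3) (5,2) (2,3) (1,2) (5,0) (1,0)
B attacks (0,2): yes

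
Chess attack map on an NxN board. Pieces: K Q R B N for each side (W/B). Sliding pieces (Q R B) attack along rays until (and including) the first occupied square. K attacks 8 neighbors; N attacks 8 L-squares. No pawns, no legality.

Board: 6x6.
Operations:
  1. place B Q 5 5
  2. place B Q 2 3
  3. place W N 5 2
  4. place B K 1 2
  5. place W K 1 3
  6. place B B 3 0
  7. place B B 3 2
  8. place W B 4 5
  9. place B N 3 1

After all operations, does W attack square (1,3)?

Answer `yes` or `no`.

Op 1: place BQ@(5,5)
Op 2: place BQ@(2,3)
Op 3: place WN@(5,2)
Op 4: place BK@(1,2)
Op 5: place WK@(1,3)
Op 6: place BB@(3,0)
Op 7: place BB@(3,2)
Op 8: place WB@(4,5)
Op 9: place BN@(3,1)
Per-piece attacks for W:
  WK@(1,3): attacks (1,4) (1,2) (2,3) (0,3) (2,4) (2,2) (0,4) (0,2)
  WB@(4,5): attacks (5,4) (3,4) (2,3) [ray(-1,-1) blocked at (2,3)]
  WN@(5,2): attacks (4,4) (3,3) (4,0) (3,1)
W attacks (1,3): no

Answer: no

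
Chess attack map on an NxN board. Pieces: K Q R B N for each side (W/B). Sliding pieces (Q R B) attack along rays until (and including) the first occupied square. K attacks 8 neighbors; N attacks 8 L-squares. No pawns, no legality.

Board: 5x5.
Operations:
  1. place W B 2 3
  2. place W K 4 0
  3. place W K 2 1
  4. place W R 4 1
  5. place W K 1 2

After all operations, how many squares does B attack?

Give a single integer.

Answer: 0

Derivation:
Op 1: place WB@(2,3)
Op 2: place WK@(4,0)
Op 3: place WK@(2,1)
Op 4: place WR@(4,1)
Op 5: place WK@(1,2)
Per-piece attacks for B:
Union (0 distinct): (none)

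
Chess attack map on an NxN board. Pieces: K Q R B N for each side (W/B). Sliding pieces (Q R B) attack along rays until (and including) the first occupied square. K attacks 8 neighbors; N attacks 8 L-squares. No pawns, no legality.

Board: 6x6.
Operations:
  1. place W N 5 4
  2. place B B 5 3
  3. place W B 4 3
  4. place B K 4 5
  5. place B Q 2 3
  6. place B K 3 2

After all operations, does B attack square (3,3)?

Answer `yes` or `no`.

Answer: yes

Derivation:
Op 1: place WN@(5,4)
Op 2: place BB@(5,3)
Op 3: place WB@(4,3)
Op 4: place BK@(4,5)
Op 5: place BQ@(2,3)
Op 6: place BK@(3,2)
Per-piece attacks for B:
  BQ@(2,3): attacks (2,4) (2,5) (2,2) (2,1) (2,0) (3,3) (4,3) (1,3) (0,3) (3,4) (4,5) (3,2) (1,4) (0,5) (1,2) (0,1) [ray(1,0) blocked at (4,3); ray(1,1) blocked at (4,5); ray(1,-1) blocked at (3,2)]
  BK@(3,2): attacks (3,3) (3,1) (4,2) (2,2) (4,3) (4,1) (2,3) (2,1)
  BK@(4,5): attacks (4,4) (5,5) (3,5) (5,4) (3,4)
  BB@(5,3): attacks (4,4) (3,5) (4,2) (3,1) (2,0)
B attacks (3,3): yes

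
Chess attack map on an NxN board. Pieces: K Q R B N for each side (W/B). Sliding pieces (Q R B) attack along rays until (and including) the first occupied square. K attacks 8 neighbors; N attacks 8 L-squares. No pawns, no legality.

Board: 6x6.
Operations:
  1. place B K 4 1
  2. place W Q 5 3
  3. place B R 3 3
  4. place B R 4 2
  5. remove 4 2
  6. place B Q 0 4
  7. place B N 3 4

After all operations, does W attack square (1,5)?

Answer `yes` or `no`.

Op 1: place BK@(4,1)
Op 2: place WQ@(5,3)
Op 3: place BR@(3,3)
Op 4: place BR@(4,2)
Op 5: remove (4,2)
Op 6: place BQ@(0,4)
Op 7: place BN@(3,4)
Per-piece attacks for W:
  WQ@(5,3): attacks (5,4) (5,5) (5,2) (5,1) (5,0) (4,3) (3,3) (4,4) (3,5) (4,2) (3,1) (2,0) [ray(-1,0) blocked at (3,3)]
W attacks (1,5): no

Answer: no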